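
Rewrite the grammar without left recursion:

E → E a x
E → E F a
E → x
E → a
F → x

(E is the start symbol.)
E is directly left-recursive. The standard transformation for
  A → A α₁ | ... | A α_m | β₁ | ... | β_n
is
  A  → β₁ A' | ... | β_n A'
  A' → α₁ A' | ... | α_m A' | ε

E → x becomes E → x E'
E → a becomes E → a E'
E → E a x becomes E' → a x E'
E → E F a becomes E' → F a E'
Add E' → ε

Productions for other non-terminals are unchanged:
  F → x

Resulting grammar:
E → x E'
E → a E'
E' → a x E'
E' → F a E'
E' → ε
F → x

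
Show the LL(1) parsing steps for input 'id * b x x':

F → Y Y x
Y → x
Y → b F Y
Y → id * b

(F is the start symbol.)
LL(1) parsing maintains a stack (initially the start symbol over $) and the input. At each step: if the stack top is a terminal, match it against the current input token; if it is a non-terminal N, replace it with the RHS of M[N, lookahead] (the unique production whose predict set contains the lookahead).

Stack is shown with the top on the left.

Stack         Input         Action
----------------------------------
F $           id * b x x $  output F → Y Y x
Y Y x $       id * b x x $  output Y → id * b
id * b Y x $  id * b x x $  match 'id'
* b Y x $     * b x x $     match '*'
b Y x $       b x x $       match 'b'
Y x $         x x $         output Y → x
x x $         x x $         match 'x'
x $           x $           match 'x'
$             $             accept

The string is accepted.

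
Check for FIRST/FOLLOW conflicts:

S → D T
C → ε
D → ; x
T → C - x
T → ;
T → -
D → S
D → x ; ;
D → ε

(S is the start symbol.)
Yes. D → ';' x with FOLLOW(D) on { ';' }; D → S with FOLLOW(D) on { '-', ';' }

Nullable non-terminals: C, D.
FIRST sets used below: FIRST(S) = { '-', ';', 'x' }
C has a nullable alternative but only one production, so nothing to check.

D: nullable alternative(s) D → ε; FOLLOW(D) = { '-', ';' }
  D → ; x: FIRST \ {ε} = { ';' } — overlaps FOLLOW(D) on { ';' }: CONFLICT
  D → S: FIRST \ {ε} = { '-', ';', 'x' } — overlaps FOLLOW(D) on { '-', ';' }: CONFLICT
  D → x ; ;: FIRST \ {ε} = { 'x' } — disjoint from FOLLOW(D)
  D → ε: FIRST \ {ε} = { } — this is the only nullable alternative, skip

S, T have no nullable alternative, so no FIRST/FOLLOW check is needed there.

So the grammar has 2 FIRST/FOLLOW conflicts (marked CONFLICT above).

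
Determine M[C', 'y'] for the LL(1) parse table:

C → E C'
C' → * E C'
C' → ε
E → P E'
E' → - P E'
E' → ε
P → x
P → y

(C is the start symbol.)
To find M[C', 'y'], we find productions for C' where 'y' is in the predict set (PREDICT(N → α) = (FIRST(α) \ {ε}) ∪ (FOLLOW(N) if α ⇒* ε)).

Relevant sets:
  FOLLOW(C') = { $ }

C' → * E C': PREDICT = { '*' }
C' → ε: PREDICT = { $ }

M[C', 'y'] is empty (no production applies)

Answer: Empty (error entry)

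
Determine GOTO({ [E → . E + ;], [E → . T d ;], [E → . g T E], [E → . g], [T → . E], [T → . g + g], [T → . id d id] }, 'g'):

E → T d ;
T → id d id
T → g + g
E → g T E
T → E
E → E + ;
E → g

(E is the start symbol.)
{ [E → . E + ;], [E → . T d ;], [E → . g T E], [E → . g], [E → g . T E], [E → g .], [T → . E], [T → . g + g], [T → . id d id], [T → g . + g] }

GOTO(I, 'g') = CLOSURE({ [A → αX.β] : [A → α.Xβ] ∈ I, X = 'g' })

Items with dot before 'g', with the dot advanced:
  [E → . g] → [E → g .]
  [E → . g T E] → [E → g . T E]
  [T → . g + g] → [T → g . + g]
Closure of the advanced items:
  [E → g . T E] has the dot before T: add [T → . id d id], [T → . g + g], [T → . E]
  [T → . E] has the dot before E: add [E → . T d ;], [E → . g T E], [E → . E + ;], [E → . g]

GOTO = { [E → . E + ;], [E → . T d ;], [E → . g T E], [E → . g], [E → g . T E], [E → g .], [T → . E], [T → . g + g], [T → . id d id], [T → g . + g] }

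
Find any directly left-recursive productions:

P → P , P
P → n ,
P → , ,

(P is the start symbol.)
Yes, P is left-recursive

Direct left recursion occurs when N → N α for some non-terminal N (the right-hand side begins with the left-hand side itself).

P → P , P: LEFT RECURSIVE (starts with P)
P → n ,: starts with n
P → , ,: starts with ','

The grammar has direct left recursion on: P.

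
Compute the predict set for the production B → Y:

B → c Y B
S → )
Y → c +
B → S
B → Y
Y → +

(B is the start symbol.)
PREDICT(B → Y) = (FIRST(RHS) \ {ε}) ∪ (FOLLOW(B) if ε ∈ FIRST(RHS), i.e. RHS ⇒* ε)
FIRST(Y) = { '+', 'c' }
FIRST(Y) = { '+', 'c' }
ε ∉ FIRST(Y), so FOLLOW(B) is not added.
PREDICT(B → Y) = { '+', 'c' }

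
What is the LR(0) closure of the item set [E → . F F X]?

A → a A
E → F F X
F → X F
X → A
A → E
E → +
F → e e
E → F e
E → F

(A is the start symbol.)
To compute CLOSURE, for each item [A → α.Bβ] where B is a non-terminal, add [B → .γ] for all productions B → γ; repeat for the newly added items until nothing changes.

Start with: [E → . F F X]
  [E → . F F X] has the dot before F: add [F → . X F], [F → . e e]
  [F → . X F] has the dot before X: add [X → . A]
  [X → . A] has the dot before A: add [A → . a A], [A → . E]
  [A → . E] has the dot before E: add [E → . +], [E → . F e], [E → . F]
No further items can be added.

CLOSURE = { [A → . E], [A → . a A], [E → . +], [E → . F F X], [E → . F e], [E → . F], [F → . X F], [F → . e e], [X → . A] }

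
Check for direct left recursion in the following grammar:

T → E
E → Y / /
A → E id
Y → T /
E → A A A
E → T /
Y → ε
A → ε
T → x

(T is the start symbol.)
Direct left recursion occurs when N → N α for some non-terminal N (the right-hand side begins with the left-hand side itself).

T → E: starts with E
E → Y / /: starts with Y
A → E id: starts with E
Y → T /: starts with T
E → A A A: starts with A
E → T /: starts with T
Y → ε: starts with ε
A → ε: starts with ε
T → x: starts with x

No direct left recursion found.

Answer: No direct left recursion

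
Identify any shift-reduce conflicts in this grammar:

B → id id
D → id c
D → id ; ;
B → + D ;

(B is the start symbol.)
No shift-reduce conflicts

A shift-reduce conflict occurs when an LR(0) state has both:
  - a complete (reduce) item [A → α .] (dot at the end), and
  - a shift item [B → β . c γ] (dot before a terminal).

Augment with B' → B and build the canonical LR(0) collection (I0 = CLOSURE({[B' → . B]}), then GOTO on every symbol after a dot until no new states appear). It has 11 states:
  I0: { [B → . + D ;], [B → . id id], [B' → . B] }  — shift
  I1: { [B → + . D ;], [D → . id ; ;], [D → . id c] }  — shift
  I2: { [B' → B .] }  — accept
  I3: { [B → id . id] }  — shift
  I4: { [B → id id .] }  — reduce
  I5: { [B → + D . ;] }  — shift
  I6: { [D → id . ; ;], [D → id . c] }  — shift
  I7: { [D → id ; . ;] }  — shift
  I8: { [D → id c .] }  — reduce
  I9: { [D → id ; ; .] }  — reduce
  I10: { [B → + D ; .] }  — reduce

No state contains both a complete item and a shift item.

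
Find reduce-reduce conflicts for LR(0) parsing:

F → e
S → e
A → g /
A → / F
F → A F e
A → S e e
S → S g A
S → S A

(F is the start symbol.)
Yes — I5: [F → e .] vs [S → e .]

Augment with F' → F and build the canonical LR(0) collection (I0 = CLOSURE({[F' → . F]}), then GOTO on every symbol after a dot until no new states appear). It has 18 states:
  I0: { [A → . / F], [A → . S e e], [A → . g /], [F → . A F e], [F → . e], [F' → . F], [S → . S A], [S → . S g A], [S → . e] }  — shift
  I1: { [A → . / F], [A → . S e e], [A → . g /], [A → / . F], [F → . A F e], [F → . e], [S → . S A], [S → . S g A], [S → . e] }  — shift
  I2: { [A → . / F], [A → . S e e], [A → . g /], [F → . A F e], [F → . e], [F → A . F e], [S → . S A], [S → . S g A], [S → . e] }  — shift
  I3: { [F' → F .] }  — accept
  I4: { [A → . / F], [A → . S e e], [A → . g /], [A → S . e e], [S → . S A], [S → . S g A], [S → . e], [S → S . A], [S → S . g A] }  — shift
  I5: { [F → e .], [S → e .] }  — 2 reduces
  I6: { [A → g . /] }  — shift
  I7: { [A → g / .] }  — reduce
  I8: { [S → S A .] }  — reduce
  I9: { [A → S e . e], [S → e .] }  — shift, reduce
  I10: { [A → . / F], [A → . S e e], [A → . g /], [A → g . /], [S → . S A], [S → . S g A], [S → . e], [S → S g . A] }  — shift
  I11: { [A → . / F], [A → . S e e], [A → . g /], [A → / . F], [A → g / .], [F → . A F e], [F → . e], [S → . S A], [S → . S g A], [S → . e] }  — shift, reduce
  I12: { [S → S g A .] }  — reduce
  I13: { [S → e .] }  — reduce
  I14: { [A → / F .] }  — reduce
  I15: { [A → S e e .] }  — reduce
  I16: { [F → A F . e] }  — shift
  I17: { [F → A F e .] }  — reduce

I5 contains complete items [F → e .], [S → e .] — reduce-reduce conflict.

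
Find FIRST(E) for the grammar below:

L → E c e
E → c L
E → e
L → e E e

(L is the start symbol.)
{ 'c', 'e' }

To compute FIRST(E), examine every production with E on the left-hand side, reading each right-hand side left to right until a non-nullable symbol is reached.

From E → c L:
  - c is a terminal: add 'c' and stop
From E → e:
  - e is a terminal: add 'e' and stop

Collecting: FIRST(E) = { 'c', 'e' }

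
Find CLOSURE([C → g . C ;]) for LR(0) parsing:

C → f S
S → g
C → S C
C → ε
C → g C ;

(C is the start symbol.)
{ [C → . S C], [C → . f S], [C → . g C ;], [C → .], [C → g . C ;], [S → . g] }

To compute CLOSURE, for each item [A → α.Bβ] where B is a non-terminal, add [B → .γ] for all productions B → γ; repeat for the newly added items until nothing changes.

Start with: [C → g . C ;]
  [C → g . C ;] has the dot before C: add [C → . f S], [C → . S C], [C → .], [C → . g C ;]
  [C → . S C] has the dot before S: add [S → . g]
No further items can be added.

CLOSURE = { [C → . S C], [C → . f S], [C → . g C ;], [C → .], [C → g . C ;], [S → . g] }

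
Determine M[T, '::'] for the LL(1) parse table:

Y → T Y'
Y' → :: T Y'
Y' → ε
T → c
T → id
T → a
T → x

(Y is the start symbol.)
Empty (error entry)

To find M[T, '::'], we find productions for T where '::' is in the predict set (PREDICT(N → α) = (FIRST(α) \ {ε}) ∪ (FOLLOW(N) if α ⇒* ε)).

T → c: PREDICT = { 'c' }
T → id: PREDICT = { 'id' }
T → a: PREDICT = { 'a' }
T → x: PREDICT = { 'x' }

M[T, '::'] is empty (no production applies)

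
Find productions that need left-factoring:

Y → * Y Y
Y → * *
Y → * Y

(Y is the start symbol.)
Left-factoring is needed when two productions for the same non-terminal
share a common prefix on the right-hand side.

Productions for Y:
  Y → * Y Y
  Y → * *
  Y → * Y

Found common prefix '*' in productions for Y

Answer: Yes, Y has productions with common prefix '*'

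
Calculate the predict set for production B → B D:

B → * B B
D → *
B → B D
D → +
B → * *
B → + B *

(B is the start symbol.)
{ '*', '+' }

PREDICT(B → B D) = (FIRST(RHS) \ {ε}) ∪ (FOLLOW(B) if ε ∈ FIRST(RHS), i.e. RHS ⇒* ε)
FIRST(B) = { '*', '+' }
FIRST(B D) = { '*', '+' }
ε ∉ FIRST(B D), so FOLLOW(B) is not added.
PREDICT(B → B D) = { '*', '+' }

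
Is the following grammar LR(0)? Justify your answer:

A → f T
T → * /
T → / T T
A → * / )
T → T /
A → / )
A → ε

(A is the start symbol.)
No. Shift-reduce conflict between [A → .] and [A → . * / )]

Augment with A' → A and build the canonical LR(0) collection (I0 = CLOSURE({[A' → . A]}), then GOTO on every symbol after a dot until no new states appear). It has 16 states:
  I0: { [A → . * / )], [A → . / )], [A → . f T], [A → .], [A' → . A] }  — shift, reduce
  I1: { [A → * . / )] }  — shift
  I2: { [A → / . )] }  — shift
  I3: { [A' → A .] }  — accept
  I4: { [A → f . T], [T → . * /], [T → . / T T], [T → . T /] }  — shift
  I5: { [T → * . /] }  — shift
  I6: { [T → . * /], [T → . / T T], [T → . T /], [T → / . T T] }  — shift
  I7: { [A → f T .], [T → T . /] }  — shift, reduce
  I8: { [T → T / .] }  — reduce
  I9: { [T → . * /], [T → . / T T], [T → . T /], [T → / T . T], [T → T . /] }  — shift
  I10: { [T → . * /], [T → . / T T], [T → . T /], [T → / . T T], [T → T / .] }  — shift, reduce
  I11: { [T → / T T .], [T → T . /] }  — shift, reduce
  I12: { [T → * / .] }  — reduce
  I13: { [A → / ) .] }  — reduce
  I14: { [A → * / . )] }  — shift
  I15: { [A → * / ) .] }  — reduce

Conflict in state I0:
  Shift-reduce conflict between [A → .] and [A → . * / )]
So the grammar is NOT LR(0).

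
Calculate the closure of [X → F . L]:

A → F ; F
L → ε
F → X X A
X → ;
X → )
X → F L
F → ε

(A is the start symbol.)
To compute CLOSURE, for each item [A → α.Bβ] where B is a non-terminal, add [B → .γ] for all productions B → γ; repeat for the newly added items until nothing changes.

Start with: [X → F . L]
  [X → F . L] has the dot before L: add [L → .]
No further items can be added.

CLOSURE = { [L → .], [X → F . L] }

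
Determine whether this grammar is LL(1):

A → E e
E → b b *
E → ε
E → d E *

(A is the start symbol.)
A grammar is LL(1) if for each non-terminal N with multiple productions, the predict sets of those productions are pairwise disjoint, where PREDICT(N → α) = (FIRST(α) \ {ε}) ∪ (FOLLOW(N) if α ⇒* ε).

Relevant sets:
  FOLLOW(E) = { '*', 'e' }

For E:
  PREDICT(E → b b '*') = { 'b' }
  PREDICT(E → ε) = { '*', 'e' }
  PREDICT(E → d E '*') = { 'd' }
A has a single production, so nothing to check there.

All predict sets are disjoint. The grammar IS LL(1).

Answer: Yes, the grammar is LL(1).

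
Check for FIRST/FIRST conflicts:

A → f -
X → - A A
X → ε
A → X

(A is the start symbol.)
No FIRST/FIRST conflicts.

A FIRST/FIRST conflict occurs when two productions N → α and N → β for the same non-terminal have FIRST(α) ∩ FIRST(β) ≠ ∅ (with ε ∈ FIRST of a nullable right-hand side, so two nullable alternatives also conflict).

FIRST sets of the non-terminals at (or reachable through a nullable prefix from) the front of some alternative:
  FIRST(X) = { '-', ε }

Productions for A:
  A → f -: FIRST = { 'f' }
  A → X: FIRST = { '-', ε }
Productions for X:
  X → - A A: FIRST = { '-' }
  X → ε: FIRST = { ε }

All alternatives of each non-terminal have pairwise disjoint FIRST sets.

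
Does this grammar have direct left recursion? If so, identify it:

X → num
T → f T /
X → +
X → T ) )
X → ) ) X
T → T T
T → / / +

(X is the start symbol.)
Yes, T is left-recursive

X → num: starts with num
T → f T /: starts with f
X → +: starts with '+'
X → T ) ): starts with T
X → ) ) X: starts with ')'
T → T T: LEFT RECURSIVE (starts with T)
T → / / +: starts with '/'

The grammar has direct left recursion on: T.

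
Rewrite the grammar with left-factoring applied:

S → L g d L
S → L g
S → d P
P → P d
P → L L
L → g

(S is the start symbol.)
Left-factoring transforms A → αβ₁ | αβ₂ into A → αA' and A' → β₁ | β₂
(α is the longest common prefix among the alternatives). Repeat until
no nonterminal has two alternatives with a common prefix.

Round 1: S has alternatives sharing prefix 'L g'. Introduce S': S → L g S'
  Add: S' → d L
  Add: S' → ε

No remaining common prefixes — done.

Resulting grammar:
S → L g S'
S' → d L
S' → ε
S → d P
P → P d
P → L L
L → g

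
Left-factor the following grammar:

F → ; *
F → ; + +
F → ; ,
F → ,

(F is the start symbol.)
F → ; F'
F' → *
F' → + +
F' → ,
F → ,

Left-factoring transforms A → αβ₁ | αβ₂ into A → αA' and A' → β₁ | β₂
(α is the longest common prefix among the alternatives). Repeat until
no nonterminal has two alternatives with a common prefix.

Round 1: F has alternatives sharing prefix ';'. Introduce F': F → ; F'
  Add: F' → *
  Add: F' → + +
  Add: F' → ,

No remaining common prefixes — done.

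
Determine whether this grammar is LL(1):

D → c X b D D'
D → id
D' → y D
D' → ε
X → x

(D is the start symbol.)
No. Predict set conflict for D': { 'y' }

Relevant sets:
  FOLLOW(D') = { $, 'y' }

For D:
  PREDICT(D → c X b D D') = { 'c' }
  PREDICT(D → id) = { 'id' }
For D':
  PREDICT(D' → y D) = { 'y' }
  PREDICT(D' → ε) = { $, 'y' }
X has a single production, so nothing to check there.

Conflict found: Predict set conflict for D': { 'y' }
The grammar is NOT LL(1).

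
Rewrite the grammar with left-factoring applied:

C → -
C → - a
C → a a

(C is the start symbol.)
C → - C'
C' → ε
C' → a
C → a a

Left-factoring transforms A → αβ₁ | αβ₂ into A → αA' and A' → β₁ | β₂
(α is the longest common prefix among the alternatives). Repeat until
no nonterminal has two alternatives with a common prefix.

Round 1: C has alternatives sharing prefix '-'. Introduce C': C → - C'
  Add: C' → ε
  Add: C' → a

No remaining common prefixes — done.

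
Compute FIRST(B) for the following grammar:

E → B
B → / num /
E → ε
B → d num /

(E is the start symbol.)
{ '/', 'd' }

To compute FIRST(B), examine every production with B on the left-hand side, reading each right-hand side left to right until a non-nullable symbol is reached.

From B → / num /:
  - '/' is a terminal: add '/' and stop
From B → d num /:
  - d is a terminal: add 'd' and stop

Collecting: FIRST(B) = { '/', 'd' }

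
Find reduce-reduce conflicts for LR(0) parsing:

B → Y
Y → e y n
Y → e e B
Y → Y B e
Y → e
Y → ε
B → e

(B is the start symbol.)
A reduce-reduce conflict occurs when an LR(0) state has two complete items [A → α .] and [B → β .] — both call for a reduction, and with no lookahead the parser cannot choose between them.

Augment with B' → B and build the canonical LR(0) collection (I0 = CLOSURE({[B' → . B]}), then GOTO on every symbol after a dot until no new states appear). It has 10 states:
  I0: { [B → . Y], [B → . e], [B' → . B], [Y → . Y B e], [Y → . e e B], [Y → . e y n], [Y → . e], [Y → .] }  — shift, reduce
  I1: { [B' → B .] }  — accept
  I2: { [B → . Y], [B → . e], [B → Y .], [Y → . Y B e], [Y → . e e B], [Y → . e y n], [Y → . e], [Y → .], [Y → Y . B e] }  — shift, 2 reduces
  I3: { [B → e .], [Y → e . e B], [Y → e . y n], [Y → e .] }  — shift, 2 reduces
  I4: { [B → . Y], [B → . e], [Y → . Y B e], [Y → . e e B], [Y → . e y n], [Y → . e], [Y → .], [Y → e e . B] }  — shift, reduce
  I5: { [Y → e y . n] }  — shift
  I6: { [Y → e y n .] }  — reduce
  I7: { [Y → e e B .] }  — reduce
  I8: { [Y → Y B . e] }  — shift
  I9: { [Y → Y B e .] }  — reduce

I2 contains complete items [B → Y .], [Y → .] — reduce-reduce conflict.
I3 contains complete items [B → e .], [Y → e .] — reduce-reduce conflict.

Answer: Yes — I2: [B → Y .] vs [Y → .]; I3: [B → e .] vs [Y → e .]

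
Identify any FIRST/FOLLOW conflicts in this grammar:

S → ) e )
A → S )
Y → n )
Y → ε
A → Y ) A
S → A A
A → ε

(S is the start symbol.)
A FIRST/FOLLOW conflict occurs when a non-terminal N has a nullable alternative N → β (β ⇒* ε) and another alternative N → α with FIRST(α) ∩ FOLLOW(N) ≠ ∅: on such a lookahead the parser cannot decide between expanding α and letting N vanish via β.

Nullable non-terminals: A, S, Y.
FIRST sets used below: FIRST(S) = { ')', 'n', ε }, FIRST(Y) = { 'n', ε }, FIRST(A) = { ')', 'n', ε }

A: nullable alternative(s) A → ε; FOLLOW(A) = { $, ')', 'n' }
  A → S ): FIRST \ {ε} = { ')', 'n' } — overlaps FOLLOW(A) on { ')', 'n' }: CONFLICT
  A → Y ) A: FIRST \ {ε} = { ')', 'n' } — overlaps FOLLOW(A) on { ')', 'n' }: CONFLICT
  A → ε: FIRST \ {ε} = { } — this is the only nullable alternative, skip

S: nullable alternative(s) S → A A; FOLLOW(S) = { $, ')' }
  S → ) e ): FIRST \ {ε} = { ')' } — overlaps FOLLOW(S) on { ')' }: CONFLICT
  S → A A: FIRST \ {ε} = { ')', 'n' } — this is the only nullable alternative, skip

Y: nullable alternative(s) Y → ε; FOLLOW(Y) = { ')' }
  Y → n ): FIRST \ {ε} = { 'n' } — disjoint from FOLLOW(Y)
  Y → ε: FIRST \ {ε} = { } — this is the only nullable alternative, skip

So the grammar has 3 FIRST/FOLLOW conflicts (marked CONFLICT above).

Answer: Yes. S → ')' e ')' with FOLLOW(S) on { ')' }; A → S ')' with FOLLOW(A) on { ')', 'n' }; A → Y ')' A with FOLLOW(A) on { ')', 'n' }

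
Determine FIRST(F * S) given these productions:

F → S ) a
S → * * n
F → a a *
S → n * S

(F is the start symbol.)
{ '*', 'a', 'n' }

FIRST sets of the non-terminals involved (from the grammar, by fixed-point iteration):
  FIRST(F) = { '*', 'a', 'n' }

To compute FIRST(F * S), process the symbols left to right:
Symbol F is a non-terminal. Add FIRST(F) \ {ε} = { '*', 'a', 'n' }
F is not nullable (ε ∉ FIRST(F)), so stop here.
FIRST(F * S) = { '*', 'a', 'n' }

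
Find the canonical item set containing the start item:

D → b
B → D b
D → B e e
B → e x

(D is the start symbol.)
First, augment the grammar with D' → D
I₀ = CLOSURE({ [D' → . D] }):
  [D' → . D] has the dot before D: add [D → . b], [D → . B e e]
  [D → . B e e] has the dot before B: add [B → . D b], [B → . e x]
No further items can be added.

I₀ = { [B → . D b], [B → . e x], [D → . B e e], [D → . b], [D' → . D] }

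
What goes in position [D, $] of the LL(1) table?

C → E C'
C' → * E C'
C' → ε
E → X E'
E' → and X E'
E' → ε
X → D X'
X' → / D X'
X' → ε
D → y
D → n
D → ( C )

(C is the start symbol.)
To find M[D, $], we find productions for D where $ is in the predict set (PREDICT(N → α) = (FIRST(α) \ {ε}) ∪ (FOLLOW(N) if α ⇒* ε)).

D → y: PREDICT = { 'y' }
D → n: PREDICT = { 'n' }
D → ( C ): PREDICT = { '(' }

M[D, $] is empty (no production applies)

Answer: Empty (error entry)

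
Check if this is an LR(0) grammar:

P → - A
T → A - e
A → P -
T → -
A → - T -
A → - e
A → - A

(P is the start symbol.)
A grammar is LR(0) if no state in the canonical LR(0) collection has:
  - both a shift item (dot before a terminal) and a complete item (shift-reduce conflict), or
  - two or more complete items (reduce-reduce conflict; the accept item [P' → P .] counts as a complete item here).

Augment with P' → P and build the canonical LR(0) collection (I0 = CLOSURE({[P' → . P]}), then GOTO on every symbol after a dot until no new states appear). It has 14 states:
  I0: { [P → . - A], [P' → . P] }  — shift
  I1: { [A → . - A], [A → . - T -], [A → . - e], [A → . P -], [P → - . A], [P → . - A] }  — shift
  I2: { [P' → P .] }  — accept
  I3: { [A → - . A], [A → - . T -], [A → - . e], [A → . - A], [A → . - T -], [A → . - e], [A → . P -], [P → - . A], [P → . - A], [T → . -], [T → . A - e] }  — shift
  I4: { [P → - A .] }  — reduce
  I5: { [A → P . -] }  — shift
  I6: { [A → P - .] }  — reduce
  I7: { [A → - . A], [A → - . T -], [A → - . e], [A → . - A], [A → . - T -], [A → . - e], [A → . P -], [P → - . A], [P → . - A], [T → - .], [T → . -], [T → . A - e] }  — shift, reduce
  I8: { [A → - A .], [P → - A .], [T → A . - e] }  — shift, 2 reduces
  I9: { [A → - T . -] }  — shift
  I10: { [A → - e .] }  — reduce
  I11: { [A → - T - .] }  — reduce
  I12: { [T → A - . e] }  — shift
  I13: { [T → A - e .] }  — reduce

Conflict in state I7:
  Shift-reduce conflict between [T → - .] and [A → . - A]
So the grammar is NOT LR(0).

Answer: No. Shift-reduce conflict between [T → - .] and [A → . - A]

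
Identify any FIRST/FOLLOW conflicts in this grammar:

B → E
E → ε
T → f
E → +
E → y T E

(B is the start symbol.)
A FIRST/FOLLOW conflict occurs when a non-terminal N has a nullable alternative N → β (β ⇒* ε) and another alternative N → α with FIRST(α) ∩ FOLLOW(N) ≠ ∅: on such a lookahead the parser cannot decide between expanding α and letting N vanish via β.

Nullable non-terminals: B, E.
B has a nullable alternative but only one production, so nothing to check.

E: nullable alternative(s) E → ε; FOLLOW(E) = { $ }
  E → ε: FIRST \ {ε} = { } — this is the only nullable alternative, skip
  E → +: FIRST \ {ε} = { '+' } — disjoint from FOLLOW(E)
  E → y T E: FIRST \ {ε} = { 'y' } — disjoint from FOLLOW(E)

T has no nullable alternative, so no FIRST/FOLLOW check is needed there.

No FIRST/FOLLOW conflicts found.

Answer: No FIRST/FOLLOW conflicts.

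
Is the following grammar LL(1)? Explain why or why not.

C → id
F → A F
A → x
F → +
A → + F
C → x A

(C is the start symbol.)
A grammar is LL(1) if for each non-terminal N with multiple productions, the predict sets of those productions are pairwise disjoint, where PREDICT(N → α) = (FIRST(α) \ {ε}) ∪ (FOLLOW(N) if α ⇒* ε).

Relevant sets:
  FIRST(A) = { '+', 'x' }

For C:
  PREDICT(C → id) = { 'id' }
  PREDICT(C → x A) = { 'x' }
For F:
  PREDICT(F → A F) = { '+', 'x' }
  PREDICT(F → '+') = { '+' }
For A:
  PREDICT(A → x) = { 'x' }
  PREDICT(A → '+' F) = { '+' }

Conflict found: Predict set conflict for F: { '+' }
The grammar is NOT LL(1).

Answer: No. Predict set conflict for F: { '+' }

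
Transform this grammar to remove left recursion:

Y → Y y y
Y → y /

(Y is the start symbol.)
Y is directly left-recursive. The standard transformation for
  A → A α₁ | ... | A α_m | β₁ | ... | β_n
is
  A  → β₁ A' | ... | β_n A'
  A' → α₁ A' | ... | α_m A' | ε

Y → y / becomes Y → y / Y'
Y → Y y y becomes Y' → y y Y'
Add Y' → ε

Resulting grammar:
Y → y / Y'
Y' → y y Y'
Y' → ε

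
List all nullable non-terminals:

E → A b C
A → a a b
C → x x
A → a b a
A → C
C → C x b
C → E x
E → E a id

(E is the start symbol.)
None

A non-terminal is nullable if it can derive ε (the empty string): either it has an ε-production, or it has a production whose right-hand side consists entirely of nullable non-terminals.

There are no ε-productions, so no non-terminal can derive ε.
No non-terminals are nullable.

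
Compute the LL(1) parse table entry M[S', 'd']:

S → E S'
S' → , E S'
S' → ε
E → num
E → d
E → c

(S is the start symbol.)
Empty (error entry)

To find M[S', 'd'], we find productions for S' where 'd' is in the predict set (PREDICT(N → α) = (FIRST(α) \ {ε}) ∪ (FOLLOW(N) if α ⇒* ε)).

Relevant sets:
  FOLLOW(S') = { $ }

S' → , E S': PREDICT = { ',' }
S' → ε: PREDICT = { $ }

M[S', 'd'] is empty (no production applies)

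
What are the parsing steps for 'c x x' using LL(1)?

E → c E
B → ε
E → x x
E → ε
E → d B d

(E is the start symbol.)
Stack is shown with the top on the left.

Stack  Input    Action
----------------------
E $    c x x $  output E → c E
c E $  c x x $  match 'c'
E $    x x $    output E → x x
x x $  x x $    match 'x'
x $    x $      match 'x'
$      $        accept

The string is accepted.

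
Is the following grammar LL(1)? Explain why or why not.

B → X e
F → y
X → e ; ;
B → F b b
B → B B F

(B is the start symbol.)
Relevant sets:
  FIRST(X) = { 'e' }
  FIRST(F) = { 'y' }
  FIRST(B) = { 'e', 'y' }

For B:
  PREDICT(B → X e) = { 'e' }
  PREDICT(B → F b b) = { 'y' }
  PREDICT(B → B B F) = { 'e', 'y' }
F, X have a single production, so nothing to check there.

Conflict found: Predict set conflict for B: { 'e' }
The grammar is NOT LL(1).

Answer: No. Predict set conflict for B: { 'e' }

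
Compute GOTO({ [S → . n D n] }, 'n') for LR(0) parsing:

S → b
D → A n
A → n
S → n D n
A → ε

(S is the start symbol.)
{ [A → . n], [A → .], [D → . A n], [S → n . D n] }

GOTO(I, 'n') = CLOSURE({ [A → αX.β] : [A → α.Xβ] ∈ I, X = 'n' })

Items with dot before 'n', with the dot advanced:
  [S → . n D n] → [S → n . D n]
Closure of the advanced items:
  [S → n . D n] has the dot before D: add [D → . A n]
  [D → . A n] has the dot before A: add [A → . n], [A → .]

GOTO = { [A → . n], [A → .], [D → . A n], [S → n . D n] }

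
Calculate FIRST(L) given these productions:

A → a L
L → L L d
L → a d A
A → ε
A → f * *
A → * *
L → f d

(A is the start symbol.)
{ 'a', 'f' }

From L → L L d:
  - L is the symbol being defined: contributes nothing new
    L is not nullable, so stop
From L → a d A:
  - a is a terminal: add 'a' and stop
From L → f d:
  - f is a terminal: add 'f' and stop

Collecting: FIRST(L) = { 'a', 'f' }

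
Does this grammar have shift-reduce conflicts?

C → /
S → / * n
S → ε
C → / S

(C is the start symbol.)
A shift-reduce conflict occurs when an LR(0) state has both:
  - a complete (reduce) item [A → α .] (dot at the end), and
  - a shift item [B → β . c γ] (dot before a terminal).

Augment with C' → C and build the canonical LR(0) collection (I0 = CLOSURE({[C' → . C]}), then GOTO on every symbol after a dot until no new states appear). It has 7 states:
  I0: { [C → . / S], [C → . /], [C' → . C] }  — shift
  I1: { [C → / . S], [C → / .], [S → . / * n], [S → .] }  — shift, 2 reduces
  I2: { [C' → C .] }  — accept
  I3: { [S → / . * n] }  — shift
  I4: { [C → / S .] }  — reduce
  I5: { [S → / * . n] }  — shift
  I6: { [S → / * n .] }  — reduce

I1 contains reduce items [C → / .], [S → .] and shift item [S → . / * n] — shift-reduce conflict.

Answer: Yes — I1: [C → / .] vs [S → . / * n]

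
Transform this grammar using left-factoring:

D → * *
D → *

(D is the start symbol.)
D → * D'
D' → *
D' → ε

Left-factoring transforms A → αβ₁ | αβ₂ into A → αA' and A' → β₁ | β₂
(α is the longest common prefix among the alternatives). Repeat until
no nonterminal has two alternatives with a common prefix.

Round 1: D has alternatives sharing prefix '*'. Introduce D': D → * D'
  Add: D' → *
  Add: D' → ε

No remaining common prefixes — done.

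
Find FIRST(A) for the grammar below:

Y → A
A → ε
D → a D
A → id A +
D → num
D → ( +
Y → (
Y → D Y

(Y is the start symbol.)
{ 'id', ε }

To compute FIRST(A), examine every production with A on the left-hand side, reading each right-hand side left to right until a non-nullable symbol is reached.

From A → ε:
  - ε-production, so ε ∈ FIRST(A)
From A → id A +:
  - id is a terminal: add 'id' and stop

Collecting: FIRST(A) = { 'id', ε }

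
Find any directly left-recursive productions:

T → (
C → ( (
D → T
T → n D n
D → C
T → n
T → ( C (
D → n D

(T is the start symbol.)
T → (: starts with '('
C → ( (: starts with '('
D → T: starts with T
T → n D n: starts with n
D → C: starts with C
T → n: starts with n
T → ( C (: starts with '('
D → n D: starts with n

No direct left recursion found.

Answer: No direct left recursion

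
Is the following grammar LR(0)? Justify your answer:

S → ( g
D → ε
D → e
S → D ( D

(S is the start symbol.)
No. Shift-reduce conflict between [D → .] and [D → . e]

A grammar is LR(0) if no state in the canonical LR(0) collection has:
  - both a shift item (dot before a terminal) and a complete item (shift-reduce conflict), or
  - two or more complete items (reduce-reduce conflict; the accept item [S' → S .] counts as a complete item here).

Augment with S' → S and build the canonical LR(0) collection (I0 = CLOSURE({[S' → . S]}), then GOTO on every symbol after a dot until no new states appear). It has 8 states:
  I0: { [D → . e], [D → .], [S → . ( g], [S → . D ( D], [S' → . S] }  — shift, reduce
  I1: { [S → ( . g] }  — shift
  I2: { [S → D . ( D] }  — shift
  I3: { [S' → S .] }  — accept
  I4: { [D → e .] }  — reduce
  I5: { [D → . e], [D → .], [S → D ( . D] }  — shift, reduce
  I6: { [S → D ( D .] }  — reduce
  I7: { [S → ( g .] }  — reduce

Conflict in state I0:
  Shift-reduce conflict between [D → .] and [D → . e]
So the grammar is NOT LR(0).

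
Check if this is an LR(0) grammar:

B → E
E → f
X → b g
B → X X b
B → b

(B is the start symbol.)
A grammar is LR(0) if no state in the canonical LR(0) collection has:
  - both a shift item (dot before a terminal) and a complete item (shift-reduce conflict), or
  - two or more complete items (reduce-reduce conflict; the accept item [B' → B .] counts as a complete item here).

Augment with B' → B and build the canonical LR(0) collection (I0 = CLOSURE({[B' → . B]}), then GOTO on every symbol after a dot until no new states appear). It has 10 states:
  I0: { [B → . E], [B → . X X b], [B → . b], [B' → . B], [E → . f], [X → . b g] }  — shift
  I1: { [B' → B .] }  — accept
  I2: { [B → E .] }  — reduce
  I3: { [B → X . X b], [X → . b g] }  — shift
  I4: { [B → b .], [X → b . g] }  — shift, reduce
  I5: { [E → f .] }  — reduce
  I6: { [X → b g .] }  — reduce
  I7: { [B → X X . b] }  — shift
  I8: { [X → b . g] }  — shift
  I9: { [B → X X b .] }  — reduce

Conflict in state I4:
  Shift-reduce conflict between [B → b .] and [X → b . g]
So the grammar is NOT LR(0).

Answer: No. Shift-reduce conflict between [B → b .] and [X → b . g]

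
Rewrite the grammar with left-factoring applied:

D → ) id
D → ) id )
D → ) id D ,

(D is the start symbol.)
D → ) id D'
D' → ε
D' → )
D' → D ,

Left-factoring transforms A → αβ₁ | αβ₂ into A → αA' and A' → β₁ | β₂
(α is the longest common prefix among the alternatives). Repeat until
no nonterminal has two alternatives with a common prefix.

Round 1: D has alternatives sharing prefix ') id'. Introduce D': D → ) id D'
  Add: D' → ε
  Add: D' → )
  Add: D' → D ,

No remaining common prefixes — done.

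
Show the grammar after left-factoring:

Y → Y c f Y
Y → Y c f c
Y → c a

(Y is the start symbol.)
Left-factoring transforms A → αβ₁ | αβ₂ into A → αA' and A' → β₁ | β₂
(α is the longest common prefix among the alternatives). Repeat until
no nonterminal has two alternatives with a common prefix.

Round 1: Y has alternatives sharing prefix 'Y c f'. Introduce Y': Y → Y c f Y'
  Add: Y' → Y
  Add: Y' → c

No remaining common prefixes — done.

Resulting grammar:
Y → Y c f Y'
Y' → Y
Y' → c
Y → c a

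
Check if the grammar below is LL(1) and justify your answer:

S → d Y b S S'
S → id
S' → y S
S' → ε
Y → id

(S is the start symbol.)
No. Predict set conflict for S': { 'y' }

A grammar is LL(1) if for each non-terminal N with multiple productions, the predict sets of those productions are pairwise disjoint, where PREDICT(N → α) = (FIRST(α) \ {ε}) ∪ (FOLLOW(N) if α ⇒* ε).

Relevant sets:
  FOLLOW(S') = { $, 'y' }

For S:
  PREDICT(S → d Y b S S') = { 'd' }
  PREDICT(S → id) = { 'id' }
For S':
  PREDICT(S' → y S) = { 'y' }
  PREDICT(S' → ε) = { $, 'y' }
Y has a single production, so nothing to check there.

Conflict found: Predict set conflict for S': { 'y' }
The grammar is NOT LL(1).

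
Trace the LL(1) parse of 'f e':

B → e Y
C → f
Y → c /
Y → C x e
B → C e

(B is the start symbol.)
Stack is shown with the top on the left.

Stack  Input  Action
--------------------
B $    f e $  output B → C e
C e $  f e $  output C → f
f e $  f e $  match 'f'
e $    e $    match 'e'
$      $      accept

The string is accepted.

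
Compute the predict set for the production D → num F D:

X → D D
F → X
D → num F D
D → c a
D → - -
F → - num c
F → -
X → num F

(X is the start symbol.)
{ 'num' }

PREDICT(D → num F D) = (FIRST(RHS) \ {ε}) ∪ (FOLLOW(D) if ε ∈ FIRST(RHS), i.e. RHS ⇒* ε)
FIRST(num F D) = { 'num' }
ε ∉ FIRST(num F D), so FOLLOW(D) is not added.
PREDICT(D → num F D) = { 'num' }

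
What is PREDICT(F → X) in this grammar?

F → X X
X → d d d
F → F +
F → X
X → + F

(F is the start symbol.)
PREDICT(F → X) = (FIRST(RHS) \ {ε}) ∪ (FOLLOW(F) if ε ∈ FIRST(RHS), i.e. RHS ⇒* ε)
FIRST(X) = { '+', 'd' }
FIRST(X) = { '+', 'd' }
ε ∉ FIRST(X), so FOLLOW(F) is not added.
PREDICT(F → X) = { '+', 'd' }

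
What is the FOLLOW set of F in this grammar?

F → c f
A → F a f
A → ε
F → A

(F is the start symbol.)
F is the start symbol, so $ ∈ FOLLOW(F).
In A → F a f: F is followed by a f, add FIRST(a f) \ {ε} = { 'a' }

Taking the union: FOLLOW(F) = { $, 'a' }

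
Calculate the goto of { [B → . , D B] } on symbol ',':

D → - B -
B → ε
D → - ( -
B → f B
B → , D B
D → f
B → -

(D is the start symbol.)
{ [B → , . D B], [D → . - ( -], [D → . - B -], [D → . f] }

GOTO(I, ',') = CLOSURE({ [A → αX.β] : [A → α.Xβ] ∈ I, X = ',' })

Items with dot before ',', with the dot advanced:
  [B → . , D B] → [B → , . D B]
Closure of the advanced items:
  [B → , . D B] has the dot before D: add [D → . - B -], [D → . - ( -], [D → . f]

GOTO = { [B → , . D B], [D → . - ( -], [D → . - B -], [D → . f] }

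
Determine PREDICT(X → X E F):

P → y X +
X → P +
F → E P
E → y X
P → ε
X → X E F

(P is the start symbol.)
{ '+', 'y' }

PREDICT(X → X E F) = (FIRST(RHS) \ {ε}) ∪ (FOLLOW(X) if ε ∈ FIRST(RHS), i.e. RHS ⇒* ε)
FIRST(X) = { '+', 'y' }
FIRST(X E F) = { '+', 'y' }
ε ∉ FIRST(X E F), so FOLLOW(X) is not added.
PREDICT(X → X E F) = { '+', 'y' }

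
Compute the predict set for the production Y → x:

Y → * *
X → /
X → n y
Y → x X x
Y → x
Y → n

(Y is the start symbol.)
PREDICT(Y → x) = (FIRST(RHS) \ {ε}) ∪ (FOLLOW(Y) if ε ∈ FIRST(RHS), i.e. RHS ⇒* ε)
FIRST(x) = { 'x' }
ε ∉ FIRST(x), so FOLLOW(Y) is not added.
PREDICT(Y → x) = { 'x' }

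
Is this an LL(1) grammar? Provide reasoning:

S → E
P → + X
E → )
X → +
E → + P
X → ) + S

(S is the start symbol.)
Yes, the grammar is LL(1).

A grammar is LL(1) if for each non-terminal N with multiple productions, the predict sets of those productions are pairwise disjoint, where PREDICT(N → α) = (FIRST(α) \ {ε}) ∪ (FOLLOW(N) if α ⇒* ε).

For E:
  PREDICT(E → ')') = { ')' }
  PREDICT(E → '+' P) = { '+' }
For X:
  PREDICT(X → '+') = { '+' }
  PREDICT(X → ')' '+' S) = { ')' }
S, P have a single production, so nothing to check there.

All predict sets are disjoint. The grammar IS LL(1).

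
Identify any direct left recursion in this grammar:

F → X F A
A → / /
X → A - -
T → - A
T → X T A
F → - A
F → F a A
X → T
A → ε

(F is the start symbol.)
Direct left recursion occurs when N → N α for some non-terminal N (the right-hand side begins with the left-hand side itself).

F → X F A: starts with X
A → / /: starts with '/'
X → A - -: starts with A
T → - A: starts with '-'
T → X T A: starts with X
F → - A: starts with '-'
F → F a A: LEFT RECURSIVE (starts with F)
X → T: starts with T
A → ε: starts with ε

The grammar has direct left recursion on: F.

Answer: Yes, F is left-recursive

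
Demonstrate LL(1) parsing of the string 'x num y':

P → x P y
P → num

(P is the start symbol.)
LL(1) parsing maintains a stack (initially the start symbol over $) and the input. At each step: if the stack top is a terminal, match it against the current input token; if it is a non-terminal N, replace it with the RHS of M[N, lookahead] (the unique production whose predict set contains the lookahead).

Stack is shown with the top on the left.

Stack    Input      Action
--------------------------
P $      x num y $  output P → x P y
x P y $  x num y $  match 'x'
P y $    num y $    output P → num
num y $  num y $    match 'num'
y $      y $        match 'y'
$        $          accept

The string is accepted.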